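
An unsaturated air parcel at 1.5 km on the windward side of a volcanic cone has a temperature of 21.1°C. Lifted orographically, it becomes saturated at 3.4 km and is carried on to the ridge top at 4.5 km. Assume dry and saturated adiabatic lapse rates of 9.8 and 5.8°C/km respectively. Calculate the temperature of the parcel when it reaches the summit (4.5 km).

-3.9°C

From 1500 m to 3400 m (dry): cools by 9.8 × 1.9 = 18.62°C, giving 2.48°C.
From 3400 m to 4500 m (saturated): cools by 5.8 × 1.1 = 6.38°C, giving -3.9°C.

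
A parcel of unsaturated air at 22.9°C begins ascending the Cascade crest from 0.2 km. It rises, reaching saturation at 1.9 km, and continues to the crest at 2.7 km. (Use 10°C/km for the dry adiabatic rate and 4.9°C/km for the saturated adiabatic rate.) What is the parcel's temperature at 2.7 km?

1.98°C

From 200 m to 1900 m (dry): cools by 10 × 1.7 = 17°C, giving 5.9°C.
From 1900 m to 2700 m (saturated): cools by 4.9 × 0.8 = 3.92°C, giving 1.98°C.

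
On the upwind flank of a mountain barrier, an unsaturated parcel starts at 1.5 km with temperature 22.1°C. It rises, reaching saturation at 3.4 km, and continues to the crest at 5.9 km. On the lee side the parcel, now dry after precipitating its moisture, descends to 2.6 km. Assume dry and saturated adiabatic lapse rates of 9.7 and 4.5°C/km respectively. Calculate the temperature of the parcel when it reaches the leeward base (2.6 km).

1500 → 3400 m (dry, 9.7°C/km): ΔT = -9.7 × 1.9 = -18.43°C → T = 3.67°C
3400 → 5900 m (saturated, 4.5°C/km): ΔT = -4.5 × 2.5 = -11.25°C → T = -7.58°C
5900 → 2600 m (dry descent, 9.7°C/km): ΔT = +9.7 × 3.3 = +32.01°C → T = 24.43°C

24.43°C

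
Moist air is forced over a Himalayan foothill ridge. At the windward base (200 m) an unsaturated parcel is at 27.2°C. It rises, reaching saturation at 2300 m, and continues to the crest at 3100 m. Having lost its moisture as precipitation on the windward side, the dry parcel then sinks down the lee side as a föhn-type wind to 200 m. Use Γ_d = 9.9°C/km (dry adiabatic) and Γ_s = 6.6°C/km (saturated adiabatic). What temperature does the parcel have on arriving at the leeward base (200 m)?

Dry to 2300 m: -9.9 × 2.1 km = -20.79°C, so T = 6.41°C.
Saturated to 3100 m: -6.6 × 0.8 km = -5.28°C, so T = 1.13°C.
Dry descent to 200 m: +9.9 × 2.9 km = +28.71°C, so T = 29.84°C.

29.84°C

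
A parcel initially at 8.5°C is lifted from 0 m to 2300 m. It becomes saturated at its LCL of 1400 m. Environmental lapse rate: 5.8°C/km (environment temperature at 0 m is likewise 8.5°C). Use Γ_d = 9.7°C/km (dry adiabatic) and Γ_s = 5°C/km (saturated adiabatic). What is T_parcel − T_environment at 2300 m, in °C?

Parcel:
  From 0 m to 1400 m (dry): cools by 9.7 × 1.4 = 13.58°C, giving -5.08°C.
  From 1400 m to 2300 m (saturated): cools by 5 × 0.9 = 4.5°C, giving -9.58°C.
Environment:
  From 0 m to 2300 m (environment): cools by 5.8 × 2.3 = 13.34°C, giving -4.84°C.
T_parcel − T_env = -9.58 − (-4.84) = -4.74°C

-4.74°C (parcel cooler than environment)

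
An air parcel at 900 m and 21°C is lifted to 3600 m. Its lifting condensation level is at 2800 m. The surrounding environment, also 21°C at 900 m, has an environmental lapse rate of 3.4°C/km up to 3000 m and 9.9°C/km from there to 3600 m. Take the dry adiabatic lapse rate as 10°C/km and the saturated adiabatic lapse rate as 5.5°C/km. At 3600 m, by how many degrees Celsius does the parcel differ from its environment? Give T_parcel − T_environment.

Parcel:
  900 → 2800 m (dry, 10°C/km): ΔT = -10 × 1.9 = -19°C → T = 2°C
  2800 → 3600 m (saturated, 5.5°C/km): ΔT = -5.5 × 0.8 = -4.4°C → T = -2.4°C
Environment:
  900 → 3000 m (environment, lower layer, 3.4°C/km): ΔT = -3.4 × 2.1 = -7.14°C → T = 13.86°C
  3000 → 3600 m (environment, upper layer, 9.9°C/km): ΔT = -9.9 × 0.6 = -5.94°C → T = 7.92°C
T_parcel − T_env = -2.4 − 7.92 = -10.32°C

-10.32°C (parcel cooler than environment)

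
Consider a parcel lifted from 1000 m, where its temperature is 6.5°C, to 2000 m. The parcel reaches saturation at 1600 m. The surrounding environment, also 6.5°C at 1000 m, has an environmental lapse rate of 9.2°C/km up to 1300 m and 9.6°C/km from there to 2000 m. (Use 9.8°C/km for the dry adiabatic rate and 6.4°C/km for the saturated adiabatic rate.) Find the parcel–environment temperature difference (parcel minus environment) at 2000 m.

Parcel:
  1000 → 1600 m (dry, 9.8°C/km): ΔT = -9.8 × 0.6 = -5.88°C → T = 0.62°C
  1600 → 2000 m (saturated, 6.4°C/km): ΔT = -6.4 × 0.4 = -2.56°C → T = -1.94°C
Environment:
  1000 → 1300 m (environment, lower layer, 9.2°C/km): ΔT = -9.2 × 0.3 = -2.76°C → T = 3.74°C
  1300 → 2000 m (environment, upper layer, 9.6°C/km): ΔT = -9.6 × 0.7 = -6.72°C → T = -2.98°C
T_parcel − T_env = -1.94 − (-2.98) = +1.04°C

+1.04°C (parcel warmer than environment)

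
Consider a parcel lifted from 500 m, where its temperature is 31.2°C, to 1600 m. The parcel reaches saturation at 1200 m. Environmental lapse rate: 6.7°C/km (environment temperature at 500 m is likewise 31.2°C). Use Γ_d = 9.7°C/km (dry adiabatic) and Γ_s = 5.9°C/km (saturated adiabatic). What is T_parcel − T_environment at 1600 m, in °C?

Parcel:
  500–1200 m, dry: Δz = 0.7 km ⇒ ΔT = -6.79°C; T = 24.41°C
  1200–1600 m, saturated: Δz = 0.4 km ⇒ ΔT = -2.36°C; T = 22.05°C
Environment:
  500–1600 m, environment: Δz = 1.1 km ⇒ ΔT = -7.37°C; T = 23.83°C
T_parcel − T_env = 22.05 − 23.83 = -1.78°C

-1.78°C (parcel cooler than environment)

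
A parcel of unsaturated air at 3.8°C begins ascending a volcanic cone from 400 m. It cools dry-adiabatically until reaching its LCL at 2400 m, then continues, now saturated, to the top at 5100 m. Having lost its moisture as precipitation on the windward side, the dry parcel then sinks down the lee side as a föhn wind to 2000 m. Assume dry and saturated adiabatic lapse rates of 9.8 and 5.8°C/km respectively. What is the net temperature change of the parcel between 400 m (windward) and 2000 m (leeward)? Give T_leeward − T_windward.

400 → 2400 m (dry, 9.8°C/km): ΔT = -9.8 × 2 = -19.6°C → T = -15.8°C
2400 → 5100 m (saturated, 5.8°C/km): ΔT = -5.8 × 2.7 = -15.66°C → T = -31.46°C
5100 → 2000 m (dry descent, 9.8°C/km): ΔT = +9.8 × 3.1 = +30.38°C → T = -1.08°C
Net change vs windward start: -1.08 − 3.8 = -4.88°C

-4.88°C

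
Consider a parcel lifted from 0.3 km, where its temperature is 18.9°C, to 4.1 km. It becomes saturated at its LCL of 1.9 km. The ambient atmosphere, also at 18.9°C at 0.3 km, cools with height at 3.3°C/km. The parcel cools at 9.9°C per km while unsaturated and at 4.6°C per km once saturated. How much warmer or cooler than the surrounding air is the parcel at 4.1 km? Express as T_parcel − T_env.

Parcel:
  300–1900 m, dry: Δz = 1.6 km ⇒ ΔT = -15.84°C; T = 3.06°C
  1900–4100 m, saturated: Δz = 2.2 km ⇒ ΔT = -10.12°C; T = -7.06°C
Environment:
  300–4100 m, environment: Δz = 3.8 km ⇒ ΔT = -12.54°C; T = 6.36°C
T_parcel − T_env = -7.06 − 6.36 = -13.42°C

-13.42°C (parcel cooler than environment)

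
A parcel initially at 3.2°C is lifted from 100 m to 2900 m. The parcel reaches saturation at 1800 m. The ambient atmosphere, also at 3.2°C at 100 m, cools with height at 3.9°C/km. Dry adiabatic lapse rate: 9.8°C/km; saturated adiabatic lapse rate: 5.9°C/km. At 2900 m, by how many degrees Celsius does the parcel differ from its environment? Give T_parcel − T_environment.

Parcel:
  From 100 m to 1800 m (dry): cools by 9.8 × 1.7 = 16.66°C, giving -13.46°C.
  From 1800 m to 2900 m (saturated): cools by 5.9 × 1.1 = 6.49°C, giving -19.95°C.
Environment:
  From 100 m to 2900 m (environment): cools by 3.9 × 2.8 = 10.92°C, giving -7.72°C.
T_parcel − T_env = -19.95 − (-7.72) = -12.23°C

-12.23°C (parcel cooler than environment)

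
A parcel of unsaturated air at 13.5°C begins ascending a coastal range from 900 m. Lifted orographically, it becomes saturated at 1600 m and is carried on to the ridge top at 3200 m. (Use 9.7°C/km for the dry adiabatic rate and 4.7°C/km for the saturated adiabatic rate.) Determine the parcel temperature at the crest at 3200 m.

Dry to 1600 m: -9.7 × 0.7 km = -6.79°C, so T = 6.71°C.
Saturated to 3200 m: -4.7 × 1.6 km = -7.52°C, so T = -0.81°C.

-0.81°C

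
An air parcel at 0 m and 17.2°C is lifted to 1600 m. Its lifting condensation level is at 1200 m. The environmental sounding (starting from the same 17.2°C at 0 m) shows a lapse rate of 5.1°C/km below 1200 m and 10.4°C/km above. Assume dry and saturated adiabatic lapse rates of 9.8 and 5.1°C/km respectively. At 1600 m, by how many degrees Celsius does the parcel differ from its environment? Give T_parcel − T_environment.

Parcel:
  Dry to 1200 m: -9.8 × 1.2 km = -11.76°C, so T = 5.44°C.
  Saturated to 1600 m: -5.1 × 0.4 km = -2.04°C, so T = 3.4°C.
Environment:
  Environment, lower layer to 1200 m: -5.1 × 1.2 km = -6.12°C, so T = 11.08°C.
  Environment, upper layer to 1600 m: -10.4 × 0.4 km = -4.16°C, so T = 6.92°C.
T_parcel − T_env = 3.4 − 6.92 = -3.52°C

-3.52°C (parcel cooler than environment)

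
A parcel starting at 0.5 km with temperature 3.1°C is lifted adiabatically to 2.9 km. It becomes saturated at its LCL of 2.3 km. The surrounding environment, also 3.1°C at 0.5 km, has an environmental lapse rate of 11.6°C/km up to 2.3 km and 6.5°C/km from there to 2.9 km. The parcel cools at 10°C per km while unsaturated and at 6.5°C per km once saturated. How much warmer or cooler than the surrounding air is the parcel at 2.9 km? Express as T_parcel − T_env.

Parcel:
  From 500 m to 2300 m (dry): cools by 10 × 1.8 = 18°C, giving -14.9°C.
  From 2300 m to 2900 m (saturated): cools by 6.5 × 0.6 = 3.9°C, giving -18.8°C.
Environment:
  From 500 m to 2300 m (environment, lower layer): cools by 11.6 × 1.8 = 20.88°C, giving -17.78°C.
  From 2300 m to 2900 m (environment, upper layer): cools by 6.5 × 0.6 = 3.9°C, giving -21.68°C.
T_parcel − T_env = -18.8 − (-21.68) = +2.88°C

+2.88°C (parcel warmer than environment)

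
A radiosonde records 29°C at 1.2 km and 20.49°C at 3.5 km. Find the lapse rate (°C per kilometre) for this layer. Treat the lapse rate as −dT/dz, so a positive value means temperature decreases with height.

3.7°C/km

Γ = −ΔT/Δz = (29 − 20.49) / (3500 − 1200) m
  = 8.51°C / 2.3 km = 3.7°C/km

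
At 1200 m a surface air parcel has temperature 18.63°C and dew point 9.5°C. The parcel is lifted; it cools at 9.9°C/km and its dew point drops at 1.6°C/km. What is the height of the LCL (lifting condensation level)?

2300 m

T and T_d converge at 9.9 − 1.6 = 8.3°C per km
Height above start = (18.63 − 9.5) / 8.3 = 1.1 km
LCL altitude = 1200 m + 1100 m = 2300 m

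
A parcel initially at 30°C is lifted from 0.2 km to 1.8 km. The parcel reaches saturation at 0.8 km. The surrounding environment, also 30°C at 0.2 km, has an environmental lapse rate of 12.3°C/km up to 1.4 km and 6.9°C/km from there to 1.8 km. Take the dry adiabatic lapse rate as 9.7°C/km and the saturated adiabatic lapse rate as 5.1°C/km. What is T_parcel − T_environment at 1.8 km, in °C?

+6.6°C (parcel warmer than environment)

Parcel:
  Dry to 800 m: -9.7 × 0.6 km = -5.82°C, so T = 24.18°C.
  Saturated to 1800 m: -5.1 × 1 km = -5.1°C, so T = 19.08°C.
Environment:
  Environment, lower layer to 1400 m: -12.3 × 1.2 km = -14.76°C, so T = 15.24°C.
  Environment, upper layer to 1800 m: -6.9 × 0.4 km = -2.76°C, so T = 12.48°C.
T_parcel − T_env = 19.08 − 12.48 = +6.6°C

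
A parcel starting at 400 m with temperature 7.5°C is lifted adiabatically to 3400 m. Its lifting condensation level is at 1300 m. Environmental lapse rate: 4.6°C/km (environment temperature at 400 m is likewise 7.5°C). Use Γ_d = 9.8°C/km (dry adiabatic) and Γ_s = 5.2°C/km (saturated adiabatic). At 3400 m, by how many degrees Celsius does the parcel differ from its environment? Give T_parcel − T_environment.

-5.94°C (parcel cooler than environment)

Parcel:
  From 400 m to 1300 m (dry): cools by 9.8 × 0.9 = 8.82°C, giving -1.32°C.
  From 1300 m to 3400 m (saturated): cools by 5.2 × 2.1 = 10.92°C, giving -12.24°C.
Environment:
  From 400 m to 3400 m (environment): cools by 4.6 × 3 = 13.8°C, giving -6.3°C.
T_parcel − T_env = -12.24 − (-6.3) = -5.94°C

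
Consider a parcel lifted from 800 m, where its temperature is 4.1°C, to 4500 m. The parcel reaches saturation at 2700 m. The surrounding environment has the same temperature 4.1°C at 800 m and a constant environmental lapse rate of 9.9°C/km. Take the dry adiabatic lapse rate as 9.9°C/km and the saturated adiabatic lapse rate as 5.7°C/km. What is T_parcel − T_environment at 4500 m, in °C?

+7.56°C (parcel warmer than environment)

Parcel:
  800 → 2700 m (dry, 9.9°C/km): ΔT = -9.9 × 1.9 = -18.81°C → T = -14.71°C
  2700 → 4500 m (saturated, 5.7°C/km): ΔT = -5.7 × 1.8 = -10.26°C → T = -24.97°C
Environment:
  800 → 4500 m (environment, 9.9°C/km): ΔT = -9.9 × 3.7 = -36.63°C → T = -32.53°C
T_parcel − T_env = -24.97 − (-32.53) = +7.56°C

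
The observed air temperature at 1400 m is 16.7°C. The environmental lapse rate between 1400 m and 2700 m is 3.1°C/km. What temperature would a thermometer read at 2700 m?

1400 → 2700 m (environmental, 3.1°C/km): ΔT = -3.1 × 1.3 = -4.03°C → T = 12.67°C

12.67°C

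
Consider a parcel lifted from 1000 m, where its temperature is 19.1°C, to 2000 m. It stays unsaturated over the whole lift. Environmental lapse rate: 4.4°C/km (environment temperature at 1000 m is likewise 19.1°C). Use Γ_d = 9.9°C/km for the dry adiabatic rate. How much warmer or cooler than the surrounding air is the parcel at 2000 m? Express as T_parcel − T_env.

-5.5°C (parcel cooler than environment)

Parcel:
  1000–2000 m, dry: Δz = 1 km ⇒ ΔT = -9.9°C; T = 9.2°C
Environment:
  1000–2000 m, environment: Δz = 1 km ⇒ ΔT = -4.4°C; T = 14.7°C
T_parcel − T_env = 9.2 − 14.7 = -5.5°C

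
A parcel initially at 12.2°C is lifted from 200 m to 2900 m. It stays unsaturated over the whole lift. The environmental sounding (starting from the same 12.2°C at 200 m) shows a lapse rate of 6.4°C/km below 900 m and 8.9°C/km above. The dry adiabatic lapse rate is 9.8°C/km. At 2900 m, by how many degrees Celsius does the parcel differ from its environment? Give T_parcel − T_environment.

-4.18°C (parcel cooler than environment)

Parcel:
  Dry to 2900 m: -9.8 × 2.7 km = -26.46°C, so T = -14.26°C.
Environment:
  Environment, lower layer to 900 m: -6.4 × 0.7 km = -4.48°C, so T = 7.72°C.
  Environment, upper layer to 2900 m: -8.9 × 2 km = -17.8°C, so T = -10.08°C.
T_parcel − T_env = -14.26 − (-10.08) = -4.18°C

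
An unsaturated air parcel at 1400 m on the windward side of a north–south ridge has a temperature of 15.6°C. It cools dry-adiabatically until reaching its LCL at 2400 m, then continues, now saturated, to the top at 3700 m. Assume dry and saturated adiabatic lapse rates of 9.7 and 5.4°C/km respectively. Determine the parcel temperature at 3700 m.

-1.12°C

1400 → 2400 m (dry, 9.7°C/km): ΔT = -9.7 × 1 = -9.7°C → T = 5.9°C
2400 → 3700 m (saturated, 5.4°C/km): ΔT = -5.4 × 1.3 = -7.02°C → T = -1.12°C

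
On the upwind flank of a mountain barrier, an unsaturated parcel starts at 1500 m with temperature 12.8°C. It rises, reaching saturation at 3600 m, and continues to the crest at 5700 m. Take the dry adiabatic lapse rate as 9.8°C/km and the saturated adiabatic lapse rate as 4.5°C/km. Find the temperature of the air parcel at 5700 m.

-17.23°C

1500–3600 m, dry: Δz = 2.1 km ⇒ ΔT = -20.58°C; T = -7.78°C
3600–5700 m, saturated: Δz = 2.1 km ⇒ ΔT = -9.45°C; T = -17.23°C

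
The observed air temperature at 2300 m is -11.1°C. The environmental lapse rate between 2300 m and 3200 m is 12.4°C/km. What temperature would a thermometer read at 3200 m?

-22.26°C

2300 → 3200 m (environmental, 12.4°C/km): ΔT = -12.4 × 0.9 = -11.16°C → T = -22.26°C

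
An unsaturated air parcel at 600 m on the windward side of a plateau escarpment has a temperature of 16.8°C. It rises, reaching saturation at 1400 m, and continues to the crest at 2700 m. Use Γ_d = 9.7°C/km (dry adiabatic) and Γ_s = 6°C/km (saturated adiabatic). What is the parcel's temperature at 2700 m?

600 → 1400 m (dry, 9.7°C/km): ΔT = -9.7 × 0.8 = -7.76°C → T = 9.04°C
1400 → 2700 m (saturated, 6°C/km): ΔT = -6 × 1.3 = -7.8°C → T = 1.24°C

1.24°C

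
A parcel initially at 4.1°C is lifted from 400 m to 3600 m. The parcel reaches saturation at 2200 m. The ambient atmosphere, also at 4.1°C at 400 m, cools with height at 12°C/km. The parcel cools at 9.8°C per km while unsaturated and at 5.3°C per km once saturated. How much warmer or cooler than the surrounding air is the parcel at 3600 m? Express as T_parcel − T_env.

Parcel:
  400 → 2200 m (dry, 9.8°C/km): ΔT = -9.8 × 1.8 = -17.64°C → T = -13.54°C
  2200 → 3600 m (saturated, 5.3°C/km): ΔT = -5.3 × 1.4 = -7.42°C → T = -20.96°C
Environment:
  400 → 3600 m (environment, 12°C/km): ΔT = -12 × 3.2 = -38.4°C → T = -34.3°C
T_parcel − T_env = -20.96 − (-34.3) = +13.34°C

+13.34°C (parcel warmer than environment)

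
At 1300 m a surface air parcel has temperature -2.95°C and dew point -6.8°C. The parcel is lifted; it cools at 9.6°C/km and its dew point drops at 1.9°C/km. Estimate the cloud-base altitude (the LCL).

T and T_d converge at 9.6 − 1.9 = 7.7°C per km
Height above start = (-2.95 − (-6.8)) / 7.7 = 0.5 km
LCL altitude = 1300 m + 500 m = 1800 m

1800 m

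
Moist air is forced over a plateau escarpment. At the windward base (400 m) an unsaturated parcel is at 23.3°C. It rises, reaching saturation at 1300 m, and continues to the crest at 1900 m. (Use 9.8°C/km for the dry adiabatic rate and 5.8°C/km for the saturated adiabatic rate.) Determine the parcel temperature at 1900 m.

400–1300 m, dry: Δz = 0.9 km ⇒ ΔT = -8.82°C; T = 14.48°C
1300–1900 m, saturated: Δz = 0.6 km ⇒ ΔT = -3.48°C; T = 11°C

11°C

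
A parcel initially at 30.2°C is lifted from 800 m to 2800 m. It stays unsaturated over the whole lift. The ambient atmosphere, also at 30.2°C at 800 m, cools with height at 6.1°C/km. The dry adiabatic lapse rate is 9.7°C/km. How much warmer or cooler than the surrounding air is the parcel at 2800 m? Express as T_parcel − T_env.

Parcel:
  800 → 2800 m (dry, 9.7°C/km): ΔT = -9.7 × 2 = -19.4°C → T = 10.8°C
Environment:
  800 → 2800 m (environment, 6.1°C/km): ΔT = -6.1 × 2 = -12.2°C → T = 18°C
T_parcel − T_env = 10.8 − 18 = -7.2°C

-7.2°C (parcel cooler than environment)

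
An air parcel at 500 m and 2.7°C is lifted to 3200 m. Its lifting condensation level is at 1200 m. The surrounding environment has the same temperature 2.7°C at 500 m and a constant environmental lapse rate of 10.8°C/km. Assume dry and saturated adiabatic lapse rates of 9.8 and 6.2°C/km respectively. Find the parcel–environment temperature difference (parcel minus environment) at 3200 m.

+9.9°C (parcel warmer than environment)

Parcel:
  500 → 1200 m (dry, 9.8°C/km): ΔT = -9.8 × 0.7 = -6.86°C → T = -4.16°C
  1200 → 3200 m (saturated, 6.2°C/km): ΔT = -6.2 × 2 = -12.4°C → T = -16.56°C
Environment:
  500 → 3200 m (environment, 10.8°C/km): ΔT = -10.8 × 2.7 = -29.16°C → T = -26.46°C
T_parcel − T_env = -16.56 − (-26.46) = +9.9°C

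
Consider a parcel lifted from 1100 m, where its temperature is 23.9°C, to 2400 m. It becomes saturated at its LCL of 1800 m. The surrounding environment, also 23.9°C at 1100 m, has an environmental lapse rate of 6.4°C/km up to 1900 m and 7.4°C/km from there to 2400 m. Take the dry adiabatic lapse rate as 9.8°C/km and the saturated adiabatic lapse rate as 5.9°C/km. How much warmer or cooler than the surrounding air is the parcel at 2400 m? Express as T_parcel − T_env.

Parcel:
  From 1100 m to 1800 m (dry): cools by 9.8 × 0.7 = 6.86°C, giving 17.04°C.
  From 1800 m to 2400 m (saturated): cools by 5.9 × 0.6 = 3.54°C, giving 13.5°C.
Environment:
  From 1100 m to 1900 m (environment, lower layer): cools by 6.4 × 0.8 = 5.12°C, giving 18.78°C.
  From 1900 m to 2400 m (environment, upper layer): cools by 7.4 × 0.5 = 3.7°C, giving 15.08°C.
T_parcel − T_env = 13.5 − 15.08 = -1.58°C

-1.58°C (parcel cooler than environment)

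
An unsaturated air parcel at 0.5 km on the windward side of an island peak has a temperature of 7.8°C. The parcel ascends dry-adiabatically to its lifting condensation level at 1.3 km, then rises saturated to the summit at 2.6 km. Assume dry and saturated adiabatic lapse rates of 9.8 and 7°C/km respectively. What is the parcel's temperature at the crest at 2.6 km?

Dry to 1300 m: -9.8 × 0.8 km = -7.84°C, so T = -0.04°C.
Saturated to 2600 m: -7 × 1.3 km = -9.1°C, so T = -9.14°C.

-9.14°C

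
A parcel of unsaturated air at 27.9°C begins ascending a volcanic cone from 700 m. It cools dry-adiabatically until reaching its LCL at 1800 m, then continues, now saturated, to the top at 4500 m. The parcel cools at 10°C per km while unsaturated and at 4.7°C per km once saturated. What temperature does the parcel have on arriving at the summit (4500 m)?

700–1800 m, dry: Δz = 1.1 km ⇒ ΔT = -11°C; T = 16.9°C
1800–4500 m, saturated: Δz = 2.7 km ⇒ ΔT = -12.69°C; T = 4.21°C

4.21°C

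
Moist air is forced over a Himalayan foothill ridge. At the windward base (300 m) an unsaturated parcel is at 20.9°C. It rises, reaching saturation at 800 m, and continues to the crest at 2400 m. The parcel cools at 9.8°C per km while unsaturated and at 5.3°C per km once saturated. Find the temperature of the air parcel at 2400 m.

Dry to 800 m: -9.8 × 0.5 km = -4.9°C, so T = 16°C.
Saturated to 2400 m: -5.3 × 1.6 km = -8.48°C, so T = 7.52°C.

7.52°C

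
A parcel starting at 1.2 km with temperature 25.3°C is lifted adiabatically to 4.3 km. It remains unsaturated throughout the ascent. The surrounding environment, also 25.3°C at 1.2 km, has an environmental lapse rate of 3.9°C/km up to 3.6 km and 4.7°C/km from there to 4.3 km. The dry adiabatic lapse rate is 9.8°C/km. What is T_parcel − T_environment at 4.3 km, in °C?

-17.73°C (parcel cooler than environment)

Parcel:
  1200 → 4300 m (dry, 9.8°C/km): ΔT = -9.8 × 3.1 = -30.38°C → T = -5.08°C
Environment:
  1200 → 3600 m (environment, lower layer, 3.9°C/km): ΔT = -3.9 × 2.4 = -9.36°C → T = 15.94°C
  3600 → 4300 m (environment, upper layer, 4.7°C/km): ΔT = -4.7 × 0.7 = -3.29°C → T = 12.65°C
T_parcel − T_env = -5.08 − 12.65 = -17.73°C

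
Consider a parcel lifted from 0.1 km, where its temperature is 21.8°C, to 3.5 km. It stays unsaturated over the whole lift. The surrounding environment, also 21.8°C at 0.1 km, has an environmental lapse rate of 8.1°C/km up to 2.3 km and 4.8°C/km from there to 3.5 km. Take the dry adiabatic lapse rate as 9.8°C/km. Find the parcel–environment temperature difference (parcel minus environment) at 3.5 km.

Parcel:
  From 100 m to 3500 m (dry): cools by 9.8 × 3.4 = 33.32°C, giving -11.52°C.
Environment:
  From 100 m to 2300 m (environment, lower layer): cools by 8.1 × 2.2 = 17.82°C, giving 3.98°C.
  From 2300 m to 3500 m (environment, upper layer): cools by 4.8 × 1.2 = 5.76°C, giving -1.78°C.
T_parcel − T_env = -11.52 − (-1.78) = -9.74°C

-9.74°C (parcel cooler than environment)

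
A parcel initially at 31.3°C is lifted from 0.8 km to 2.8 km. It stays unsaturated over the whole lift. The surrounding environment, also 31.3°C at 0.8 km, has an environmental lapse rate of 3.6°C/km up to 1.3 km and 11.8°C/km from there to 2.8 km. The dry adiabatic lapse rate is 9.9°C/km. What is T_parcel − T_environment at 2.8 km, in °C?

Parcel:
  From 800 m to 2800 m (dry): cools by 9.9 × 2 = 19.8°C, giving 11.5°C.
Environment:
  From 800 m to 1300 m (environment, lower layer): cools by 3.6 × 0.5 = 1.8°C, giving 29.5°C.
  From 1300 m to 2800 m (environment, upper layer): cools by 11.8 × 1.5 = 17.7°C, giving 11.8°C.
T_parcel − T_env = 11.5 − 11.8 = -0.3°C

-0.3°C (parcel cooler than environment)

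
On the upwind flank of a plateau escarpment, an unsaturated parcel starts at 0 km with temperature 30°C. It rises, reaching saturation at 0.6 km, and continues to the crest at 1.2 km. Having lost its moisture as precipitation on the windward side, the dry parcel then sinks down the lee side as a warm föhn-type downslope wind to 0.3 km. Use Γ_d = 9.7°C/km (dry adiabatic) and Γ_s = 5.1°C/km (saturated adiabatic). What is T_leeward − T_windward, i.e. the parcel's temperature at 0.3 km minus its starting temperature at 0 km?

-0.15°C

From 0 m to 600 m (dry): cools by 9.7 × 0.6 = 5.82°C, giving 24.18°C.
From 600 m to 1200 m (saturated): cools by 5.1 × 0.6 = 3.06°C, giving 21.12°C.
From 1200 m to 300 m (dry descent): warms by 9.7 × 0.9 = 8.73°C, giving 29.85°C.
Net change vs windward start: 29.85 − 30 = -0.15°C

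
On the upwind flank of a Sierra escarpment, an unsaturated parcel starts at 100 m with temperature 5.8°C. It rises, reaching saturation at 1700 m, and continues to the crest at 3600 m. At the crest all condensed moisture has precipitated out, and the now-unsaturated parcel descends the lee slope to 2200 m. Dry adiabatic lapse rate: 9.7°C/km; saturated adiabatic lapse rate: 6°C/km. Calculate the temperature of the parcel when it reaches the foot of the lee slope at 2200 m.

Dry to 1700 m: -9.7 × 1.6 km = -15.52°C, so T = -9.72°C.
Saturated to 3600 m: -6 × 1.9 km = -11.4°C, so T = -21.12°C.
Dry descent to 2200 m: +9.7 × 1.4 km = +13.58°C, so T = -7.54°C.

-7.54°C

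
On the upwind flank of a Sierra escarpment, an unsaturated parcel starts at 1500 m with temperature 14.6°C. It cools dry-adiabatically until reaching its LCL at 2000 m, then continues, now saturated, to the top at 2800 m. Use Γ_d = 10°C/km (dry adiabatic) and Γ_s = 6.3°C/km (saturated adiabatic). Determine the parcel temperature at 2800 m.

4.56°C

1500 → 2000 m (dry, 10°C/km): ΔT = -10 × 0.5 = -5°C → T = 9.6°C
2000 → 2800 m (saturated, 6.3°C/km): ΔT = -6.3 × 0.8 = -5.04°C → T = 4.56°C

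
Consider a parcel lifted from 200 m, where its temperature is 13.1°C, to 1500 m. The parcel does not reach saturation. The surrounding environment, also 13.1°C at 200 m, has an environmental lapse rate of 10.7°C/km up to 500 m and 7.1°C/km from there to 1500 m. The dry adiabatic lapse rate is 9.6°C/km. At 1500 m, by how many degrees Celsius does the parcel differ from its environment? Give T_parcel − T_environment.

-2.17°C (parcel cooler than environment)

Parcel:
  Dry to 1500 m: -9.6 × 1.3 km = -12.48°C, so T = 0.62°C.
Environment:
  Environment, lower layer to 500 m: -10.7 × 0.3 km = -3.21°C, so T = 9.89°C.
  Environment, upper layer to 1500 m: -7.1 × 1 km = -7.1°C, so T = 2.79°C.
T_parcel − T_env = 0.62 − 2.79 = -2.17°C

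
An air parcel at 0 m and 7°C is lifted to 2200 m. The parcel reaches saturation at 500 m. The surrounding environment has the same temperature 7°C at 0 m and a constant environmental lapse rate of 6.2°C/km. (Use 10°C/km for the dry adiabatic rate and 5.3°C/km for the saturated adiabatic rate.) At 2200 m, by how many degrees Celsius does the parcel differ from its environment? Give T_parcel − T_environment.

Parcel:
  0 → 500 m (dry, 10°C/km): ΔT = -10 × 0.5 = -5°C → T = 2°C
  500 → 2200 m (saturated, 5.3°C/km): ΔT = -5.3 × 1.7 = -9.01°C → T = -7.01°C
Environment:
  0 → 2200 m (environment, 6.2°C/km): ΔT = -6.2 × 2.2 = -13.64°C → T = -6.64°C
T_parcel − T_env = -7.01 − (-6.64) = -0.37°C

-0.37°C (parcel cooler than environment)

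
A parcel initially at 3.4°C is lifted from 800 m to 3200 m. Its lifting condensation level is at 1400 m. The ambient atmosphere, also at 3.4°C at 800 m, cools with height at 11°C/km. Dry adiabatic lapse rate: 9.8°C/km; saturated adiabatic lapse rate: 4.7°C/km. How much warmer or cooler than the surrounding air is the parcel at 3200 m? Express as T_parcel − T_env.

+12.06°C (parcel warmer than environment)

Parcel:
  800 → 1400 m (dry, 9.8°C/km): ΔT = -9.8 × 0.6 = -5.88°C → T = -2.48°C
  1400 → 3200 m (saturated, 4.7°C/km): ΔT = -4.7 × 1.8 = -8.46°C → T = -10.94°C
Environment:
  800 → 3200 m (environment, 11°C/km): ΔT = -11 × 2.4 = -26.4°C → T = -23°C
T_parcel − T_env = -10.94 − (-23) = +12.06°C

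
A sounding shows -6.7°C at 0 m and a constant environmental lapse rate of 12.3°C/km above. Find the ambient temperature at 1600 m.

Environmental to 1600 m: -12.3 × 1.6 km = -19.68°C, so T = -26.38°C.

-26.38°C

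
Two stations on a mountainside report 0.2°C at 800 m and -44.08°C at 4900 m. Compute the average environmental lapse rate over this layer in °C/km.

Γ = −ΔT/Δz = (0.2 − (-44.08)) / (4900 − 800) m
  = 44.28°C / 4.1 km = 10.8°C/km

10.8°C/km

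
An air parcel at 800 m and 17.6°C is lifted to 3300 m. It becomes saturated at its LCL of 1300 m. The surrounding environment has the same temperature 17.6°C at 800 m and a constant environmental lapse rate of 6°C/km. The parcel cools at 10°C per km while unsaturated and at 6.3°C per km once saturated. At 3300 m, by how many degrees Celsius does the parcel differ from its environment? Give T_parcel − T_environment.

Parcel:
  From 800 m to 1300 m (dry): cools by 10 × 0.5 = 5°C, giving 12.6°C.
  From 1300 m to 3300 m (saturated): cools by 6.3 × 2 = 12.6°C, giving 0°C.
Environment:
  From 800 m to 3300 m (environment): cools by 6 × 2.5 = 15°C, giving 2.6°C.
T_parcel − T_env = 0 − 2.6 = -2.6°C

-2.6°C (parcel cooler than environment)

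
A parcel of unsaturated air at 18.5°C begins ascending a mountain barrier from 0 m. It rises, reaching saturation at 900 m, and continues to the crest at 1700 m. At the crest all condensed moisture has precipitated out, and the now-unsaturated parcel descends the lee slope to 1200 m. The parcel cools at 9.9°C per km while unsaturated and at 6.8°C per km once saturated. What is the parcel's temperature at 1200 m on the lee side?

From 0 m to 900 m (dry): cools by 9.9 × 0.9 = 8.91°C, giving 9.59°C.
From 900 m to 1700 m (saturated): cools by 6.8 × 0.8 = 5.44°C, giving 4.15°C.
From 1700 m to 1200 m (dry descent): warms by 9.9 × 0.5 = 4.95°C, giving 9.1°C.

9.1°C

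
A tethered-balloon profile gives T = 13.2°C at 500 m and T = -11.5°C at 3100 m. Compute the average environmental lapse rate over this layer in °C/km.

Γ = −ΔT/Δz = (13.2 − (-11.5)) / (3100 − 500) m
  = 24.7°C / 2.6 km = 9.5°C/km

9.5°C/km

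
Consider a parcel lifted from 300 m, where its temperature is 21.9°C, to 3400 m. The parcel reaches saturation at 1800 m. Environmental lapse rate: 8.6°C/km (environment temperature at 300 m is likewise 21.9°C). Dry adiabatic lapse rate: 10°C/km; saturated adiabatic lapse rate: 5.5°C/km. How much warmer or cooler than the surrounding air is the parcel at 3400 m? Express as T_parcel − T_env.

Parcel:
  Dry to 1800 m: -10 × 1.5 km = -15°C, so T = 6.9°C.
  Saturated to 3400 m: -5.5 × 1.6 km = -8.8°C, so T = -1.9°C.
Environment:
  Environment to 3400 m: -8.6 × 3.1 km = -26.66°C, so T = -4.76°C.
T_parcel − T_env = -1.9 − (-4.76) = +2.86°C

+2.86°C (parcel warmer than environment)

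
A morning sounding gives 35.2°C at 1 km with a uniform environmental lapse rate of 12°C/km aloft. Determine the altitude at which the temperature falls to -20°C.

5.6 km

Height above start = (35.2 − (-20)) / 12 = 4.6 km
Altitude = 1000 m + 4600 m = 5600 m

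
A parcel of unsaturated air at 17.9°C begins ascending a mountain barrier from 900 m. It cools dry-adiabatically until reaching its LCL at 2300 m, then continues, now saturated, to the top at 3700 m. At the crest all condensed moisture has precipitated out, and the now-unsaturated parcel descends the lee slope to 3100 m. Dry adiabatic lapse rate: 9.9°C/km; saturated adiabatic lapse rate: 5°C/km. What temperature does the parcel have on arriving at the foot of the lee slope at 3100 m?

900–2300 m, dry: Δz = 1.4 km ⇒ ΔT = -13.86°C; T = 4.04°C
2300–3700 m, saturated: Δz = 1.4 km ⇒ ΔT = -7°C; T = -2.96°C
3700–3100 m, dry descent: Δz = 0.6 km ⇒ ΔT = +5.94°C; T = 2.98°C

2.98°C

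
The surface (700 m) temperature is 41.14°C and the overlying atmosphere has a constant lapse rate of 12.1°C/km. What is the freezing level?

4100 m

Height above start = (41.14 − 0) / 12.1 = 3.4 km
Altitude = 700 m + 3400 m = 4100 m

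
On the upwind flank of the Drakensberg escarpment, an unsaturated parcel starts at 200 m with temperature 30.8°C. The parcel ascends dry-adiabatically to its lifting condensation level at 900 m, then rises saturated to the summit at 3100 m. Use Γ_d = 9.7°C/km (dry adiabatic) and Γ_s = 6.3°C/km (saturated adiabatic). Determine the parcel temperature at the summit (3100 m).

10.15°C

Dry to 900 m: -9.7 × 0.7 km = -6.79°C, so T = 24.01°C.
Saturated to 3100 m: -6.3 × 2.2 km = -13.86°C, so T = 10.15°C.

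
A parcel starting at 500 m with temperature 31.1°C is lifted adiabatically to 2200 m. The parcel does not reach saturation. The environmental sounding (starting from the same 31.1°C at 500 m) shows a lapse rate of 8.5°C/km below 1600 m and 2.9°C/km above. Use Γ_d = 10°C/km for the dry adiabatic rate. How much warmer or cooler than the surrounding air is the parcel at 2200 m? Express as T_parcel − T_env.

-5.91°C (parcel cooler than environment)

Parcel:
  500–2200 m, dry: Δz = 1.7 km ⇒ ΔT = -17°C; T = 14.1°C
Environment:
  500–1600 m, environment, lower layer: Δz = 1.1 km ⇒ ΔT = -9.35°C; T = 21.75°C
  1600–2200 m, environment, upper layer: Δz = 0.6 km ⇒ ΔT = -1.74°C; T = 20.01°C
T_parcel − T_env = 14.1 − 20.01 = -5.91°C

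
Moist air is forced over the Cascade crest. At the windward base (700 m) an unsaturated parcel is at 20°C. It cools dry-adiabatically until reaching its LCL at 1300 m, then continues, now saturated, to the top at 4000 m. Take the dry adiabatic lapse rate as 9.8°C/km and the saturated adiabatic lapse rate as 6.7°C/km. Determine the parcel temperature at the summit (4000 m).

-3.97°C

From 700 m to 1300 m (dry): cools by 9.8 × 0.6 = 5.88°C, giving 14.12°C.
From 1300 m to 4000 m (saturated): cools by 6.7 × 2.7 = 18.09°C, giving -3.97°C.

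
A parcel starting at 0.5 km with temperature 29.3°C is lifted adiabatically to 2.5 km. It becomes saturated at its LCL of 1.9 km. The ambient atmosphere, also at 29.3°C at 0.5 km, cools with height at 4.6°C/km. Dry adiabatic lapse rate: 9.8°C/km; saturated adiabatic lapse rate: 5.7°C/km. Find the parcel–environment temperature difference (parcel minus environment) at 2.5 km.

-7.94°C (parcel cooler than environment)

Parcel:
  500 → 1900 m (dry, 9.8°C/km): ΔT = -9.8 × 1.4 = -13.72°C → T = 15.58°C
  1900 → 2500 m (saturated, 5.7°C/km): ΔT = -5.7 × 0.6 = -3.42°C → T = 12.16°C
Environment:
  500 → 2500 m (environment, 4.6°C/km): ΔT = -4.6 × 2 = -9.2°C → T = 20.1°C
T_parcel − T_env = 12.16 − 20.1 = -7.94°C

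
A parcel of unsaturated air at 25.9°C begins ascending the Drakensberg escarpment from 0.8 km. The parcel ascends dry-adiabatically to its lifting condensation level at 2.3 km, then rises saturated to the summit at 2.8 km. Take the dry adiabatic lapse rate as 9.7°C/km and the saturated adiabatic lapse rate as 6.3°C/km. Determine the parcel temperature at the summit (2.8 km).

8.2°C

800–2300 m, dry: Δz = 1.5 km ⇒ ΔT = -14.55°C; T = 11.35°C
2300–2800 m, saturated: Δz = 0.5 km ⇒ ΔT = -3.15°C; T = 8.2°C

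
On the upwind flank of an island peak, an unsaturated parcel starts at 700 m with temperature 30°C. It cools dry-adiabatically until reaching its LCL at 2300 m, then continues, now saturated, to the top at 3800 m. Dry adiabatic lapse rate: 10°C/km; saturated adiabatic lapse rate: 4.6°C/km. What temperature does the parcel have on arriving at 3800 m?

7.1°C

From 700 m to 2300 m (dry): cools by 10 × 1.6 = 16°C, giving 14°C.
From 2300 m to 3800 m (saturated): cools by 4.6 × 1.5 = 6.9°C, giving 7.1°C.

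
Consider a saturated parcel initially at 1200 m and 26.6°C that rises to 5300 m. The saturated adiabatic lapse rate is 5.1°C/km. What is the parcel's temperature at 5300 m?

1200 → 5300 m (saturated adiabatic, 5.1°C/km): ΔT = -5.1 × 4.1 = -20.91°C → T = 5.69°C

5.69°C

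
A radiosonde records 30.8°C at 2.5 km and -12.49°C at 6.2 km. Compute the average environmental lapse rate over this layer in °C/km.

Γ = −ΔT/Δz = (30.8 − (-12.49)) / (6200 − 2500) m
  = 43.29°C / 3.7 km = 11.7°C/km

11.7°C/km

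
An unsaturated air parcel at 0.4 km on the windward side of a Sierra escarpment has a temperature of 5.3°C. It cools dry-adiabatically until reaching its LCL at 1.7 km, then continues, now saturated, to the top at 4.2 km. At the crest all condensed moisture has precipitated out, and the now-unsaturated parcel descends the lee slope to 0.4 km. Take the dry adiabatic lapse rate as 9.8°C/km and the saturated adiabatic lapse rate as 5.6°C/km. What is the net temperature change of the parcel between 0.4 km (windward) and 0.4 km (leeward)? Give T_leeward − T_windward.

Dry to 1700 m: -9.8 × 1.3 km = -12.74°C, so T = -7.44°C.
Saturated to 4200 m: -5.6 × 2.5 km = -14°C, so T = -21.44°C.
Dry descent to 400 m: +9.8 × 3.8 km = +37.24°C, so T = 15.8°C.
Net change vs windward start: 15.8 − 5.3 = +10.5°C

+10.5°C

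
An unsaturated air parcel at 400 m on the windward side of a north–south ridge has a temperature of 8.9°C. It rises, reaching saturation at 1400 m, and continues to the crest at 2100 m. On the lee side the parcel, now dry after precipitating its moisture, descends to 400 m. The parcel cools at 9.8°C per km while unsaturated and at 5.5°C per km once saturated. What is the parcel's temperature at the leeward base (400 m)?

400–1400 m, dry: Δz = 1 km ⇒ ΔT = -9.8°C; T = -0.9°C
1400–2100 m, saturated: Δz = 0.7 km ⇒ ΔT = -3.85°C; T = -4.75°C
2100–400 m, dry descent: Δz = 1.7 km ⇒ ΔT = +16.66°C; T = 11.91°C

11.91°C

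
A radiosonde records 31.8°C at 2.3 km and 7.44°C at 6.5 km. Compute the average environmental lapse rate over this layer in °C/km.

5.8°C/km

Γ = −ΔT/Δz = (31.8 − 7.44) / (6500 − 2300) m
  = 24.36°C / 4.2 km = 5.8°C/km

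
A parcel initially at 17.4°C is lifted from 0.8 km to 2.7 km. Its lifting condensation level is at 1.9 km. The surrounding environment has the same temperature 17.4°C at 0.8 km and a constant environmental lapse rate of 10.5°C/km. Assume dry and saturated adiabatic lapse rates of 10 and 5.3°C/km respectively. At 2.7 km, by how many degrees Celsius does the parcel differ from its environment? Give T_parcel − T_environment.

Parcel:
  800 → 1900 m (dry, 10°C/km): ΔT = -10 × 1.1 = -11°C → T = 6.4°C
  1900 → 2700 m (saturated, 5.3°C/km): ΔT = -5.3 × 0.8 = -4.24°C → T = 2.16°C
Environment:
  800 → 2700 m (environment, 10.5°C/km): ΔT = -10.5 × 1.9 = -19.95°C → T = -2.55°C
T_parcel − T_env = 2.16 − (-2.55) = +4.71°C

+4.71°C (parcel warmer than environment)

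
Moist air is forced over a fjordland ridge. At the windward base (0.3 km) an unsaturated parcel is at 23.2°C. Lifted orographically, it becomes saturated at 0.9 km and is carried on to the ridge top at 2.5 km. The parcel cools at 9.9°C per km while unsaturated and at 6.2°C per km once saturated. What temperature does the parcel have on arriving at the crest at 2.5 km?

7.34°C

From 300 m to 900 m (dry): cools by 9.9 × 0.6 = 5.94°C, giving 17.26°C.
From 900 m to 2500 m (saturated): cools by 6.2 × 1.6 = 9.92°C, giving 7.34°C.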